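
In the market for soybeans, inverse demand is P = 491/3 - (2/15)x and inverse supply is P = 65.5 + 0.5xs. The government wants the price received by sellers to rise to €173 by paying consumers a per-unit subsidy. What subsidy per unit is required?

At a seller price of 173, quantity supplied is -131 + 2·173 = 215.
Buyers absorb 215 only when they pay Pb = 491/3 − (2/15)·215 = 135.
s = Ps − Pb = 173 − 135 = 38.

Required subsidy s = €38 per unit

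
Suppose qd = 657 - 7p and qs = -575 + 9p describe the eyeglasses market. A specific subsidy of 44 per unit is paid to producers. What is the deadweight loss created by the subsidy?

Deadweight loss = 3811.5

Pre-subsidy: 657 - 7p = -575 + 9p gives p* = 77, q* = 118.
With the subsidy, sellers receive ps = pb + 44 for each unit, where pb is the price buyers pay.
Supply in terms of pb becomes qs = -575 + 9(pb + 44) = -179 + 9pb. Setting this equal to demand: 657 - 7pb = -179 + 9pb, so pb = 52.25.
Sellers receive ps = 52.25 + 44 = 96.25; q' = 657 − 7·52.25 = 291.25.
The subsidy expands output by 291.25 − 118 = 173.25 past the efficient level; on those units the gap between marginal cost and willingness to pay runs from 0 up to 44.
DWL = ½ × 44 × 173.25 = 3811.5.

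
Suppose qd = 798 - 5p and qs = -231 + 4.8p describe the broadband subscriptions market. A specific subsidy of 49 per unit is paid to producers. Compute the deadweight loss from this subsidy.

Deadweight loss = 2940

Pre-subsidy: 798 - 5p = -231 + 4.8p gives p* = 105, q* = 273.
With the subsidy, sellers receive ps = pb + 49 for each unit, where pb is the price buyers pay.
Supply in terms of pb becomes qs = -231 + 4.8(pb + 49) = 4.2 + 4.8pb. Setting this equal to demand: 798 - 5pb = 4.2 + 4.8pb, so pb = 81.
Sellers receive ps = 81 + 49 = 130; q' = 798 − 5·81 = 393.
The subsidy expands output by 393 − 273 = 120 past the efficient level; on those units the gap between marginal cost and willingness to pay runs from 0 up to 49.
DWL = ½ × 49 × 120 = 2940.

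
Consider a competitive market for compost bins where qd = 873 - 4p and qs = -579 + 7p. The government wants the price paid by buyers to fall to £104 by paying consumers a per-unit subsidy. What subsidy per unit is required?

At a buyer price of 104, quantity demanded is 873 − 4·104 = 457.
Sellers supply 457 only when they receive ps with -579 + 7·ps = 457, i.e. ps = 148.
s = ps − pb = 148 − 104 = 44.

Required subsidy s = £44 per unit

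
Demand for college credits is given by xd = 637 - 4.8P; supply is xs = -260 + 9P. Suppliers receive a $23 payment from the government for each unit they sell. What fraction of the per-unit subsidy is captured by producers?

Producer share = 8/23

Pre-subsidy: 637 - 4.8P = -260 + 9P gives P* = 65, x* = 325.
With the subsidy, sellers receive Ps = Pb + 23 for each unit, where Pb is the price buyers pay.
Supply in terms of Pb becomes xs = -260 + 9(Pb + 23) = -53 + 9Pb. Setting this equal to demand: 637 - 4.8Pb = -53 + 9Pb, so Pb = 50.
Sellers receive Ps = 50 + 23 = 73; x' = 637 − 4.8·50 = 397.
Buyers' price falls by P* − Pb = 65 − 50 = 15; sellers' price rises by Ps − P* = 73 − 65 = 8.
So producers capture 8/23 = 8/23 of each unit of subsidy.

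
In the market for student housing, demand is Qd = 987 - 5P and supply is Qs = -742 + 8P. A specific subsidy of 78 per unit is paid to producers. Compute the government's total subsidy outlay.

Government cost = 43836

Pre-subsidy: 987 - 5P = -742 + 8P gives P* = 133, Q* = 322.
With the subsidy, sellers receive Ps = Pb + 78 for each unit, where Pb is the price buyers pay.
Supply in terms of Pb becomes Qs = -742 + 8(Pb + 78) = -118 + 8Pb. Setting this equal to demand: 987 - 5Pb = -118 + 8Pb, so Pb = 85.
Sellers receive Ps = 85 + 78 = 163; Q' = 987 − 5·85 = 562.
Government outlay = subsidy × quantity = 78 × 562 = 43836.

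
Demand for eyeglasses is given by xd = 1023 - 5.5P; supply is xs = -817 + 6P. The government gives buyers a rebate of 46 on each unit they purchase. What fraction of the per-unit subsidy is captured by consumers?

Pre-subsidy: 1023 - 5.5P = -817 + 6P gives P* = 160, x* = 143.
With the rebate, buyers effectively pay Pb = Ps − 46, where Ps is the price sellers receive.
Demand in terms of Ps becomes xd = 1023 − 5.5(Ps − 46) = 1276 - 5.5Ps. Setting this equal to supply: 1276 - 5.5Ps = -817 + 6Ps, so Ps = 182.
Buyers pay Pb = 182 − 46 = 136; x' = -817 + 6·182 = 275.
Buyers' price falls by P* − Pb = 160 − 136 = 24; sellers' price rises by Ps − P* = 182 − 160 = 22.
So consumers capture 24/46 = 12/23 of each unit of subsidy.

Consumer share = 12/23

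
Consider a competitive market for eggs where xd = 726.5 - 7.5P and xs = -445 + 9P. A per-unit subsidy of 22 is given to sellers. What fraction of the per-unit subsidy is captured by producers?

Producer share = 5/11

Pre-subsidy: 726.5 - 7.5P = -445 + 9P gives P* = 71, x* = 194.
With the subsidy, sellers receive Ps = Pb + 22 for each unit, where Pb is the price buyers pay.
Supply in terms of Pb becomes xs = -445 + 9(Pb + 22) = -247 + 9Pb. Setting this equal to demand: 726.5 - 7.5Pb = -247 + 9Pb, so Pb = 59.
Sellers receive Ps = 59 + 22 = 81; x' = 726.5 − 7.5·59 = 284.
Buyers' price falls by P* − Pb = 71 − 59 = 12; sellers' price rises by Ps − P* = 81 − 71 = 10.
So producers capture 10/22 = 5/11 of each unit of subsidy.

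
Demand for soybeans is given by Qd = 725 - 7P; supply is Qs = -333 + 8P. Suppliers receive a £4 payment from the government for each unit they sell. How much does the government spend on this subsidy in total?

Pre-subsidy: 725 - 7P = -333 + 8P gives P* = 1058/15, Q* = 3469/15.
With the subsidy, sellers receive Ps = Pb + 4 for each unit, where Pb is the price buyers pay.
Supply in terms of Pb becomes Qs = -333 + 8(Pb + 4) = -301 + 8Pb. Setting this equal to demand: 725 - 7Pb = -301 + 8Pb, so Pb = 68.4.
Sellers receive Ps = 68.4 + 4 = 72.4; Q' = 725 − 7·68.4 = 246.2.
Government outlay = subsidy × quantity = 4 × 246.2 = 984.8.

Government cost = £984.8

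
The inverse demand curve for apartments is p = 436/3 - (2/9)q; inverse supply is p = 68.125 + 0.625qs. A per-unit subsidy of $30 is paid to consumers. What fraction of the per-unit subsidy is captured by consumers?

Pre-subsidy: 436/3 - (2/9)q = 68.125 + 0.625q gives q* = 5559/61 and p* = 7630/61.
With the rebate, buyers effectively pay pb = ps − 30, where ps is the price sellers receive.
On the curves, pb = 436/3 - (2/9)q and ps = 68.125 + 0.625q; the wedge ps − pb = 30 gives 68.125 + 0.625q − (436/3 - (2/9)q) = 30, so q' = 7719/61.
Then pb = 436/3 − (2/9)·(7719/61) = 7150/61 and ps = 68.125 + 0.625·(7719/61) = 8980/61.
Buyers' price falls by p* − pb = 7630/61 − 7150/61 = 480/61; sellers' price rises by ps − p* = 8980/61 − 7630/61 = 1350/61.
So consumers capture (480/61)/30 = 16/61 of each unit of subsidy.

Consumer share = 16/61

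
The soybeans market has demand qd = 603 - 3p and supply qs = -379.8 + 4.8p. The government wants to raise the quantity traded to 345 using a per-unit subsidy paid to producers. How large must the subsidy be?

At q = 345, invert demand for the buyer price: pb = (603 − 345)/3 = 86; invert supply for the seller price: ps = (345 − (-379.8))/4.8 = 151.
The subsidy must fill the gap: s = ps − pb = 151 − 86 = 65.

Required subsidy s = 65 per unit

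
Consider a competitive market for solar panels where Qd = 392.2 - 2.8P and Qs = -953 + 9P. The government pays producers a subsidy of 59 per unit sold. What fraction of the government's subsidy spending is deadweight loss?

Pre-subsidy: 392.2 - 2.8P = -953 + 9P gives P* = 114, Q* = 73.
With the subsidy, sellers receive Ps = Pb + 59 for each unit, where Pb is the price buyers pay.
Supply in terms of Pb becomes Qs = -953 + 9(Pb + 59) = -422 + 9Pb. Setting this equal to demand: 392.2 - 2.8Pb = -422 + 9Pb, so Pb = 69.
Sellers receive Ps = 69 + 59 = 128; Q' = 392.2 − 2.8·69 = 199.
ΔCS = ½(73 + 199)(114 − 69) = 6120; ΔPS = ½(73 + 199)(128 − 114) = 1904.
Government spending = 59 × 199 = 11741.
DWL = ½ × 59 × (199 − 73) = 3717; fraction = 3717 / 11741 = 63/199.

DWL / government spending = 63/199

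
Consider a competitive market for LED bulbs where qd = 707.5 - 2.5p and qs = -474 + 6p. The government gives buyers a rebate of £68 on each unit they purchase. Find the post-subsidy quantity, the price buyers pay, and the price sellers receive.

q' = 480; buyers pay £91; sellers receive £159

Pre-subsidy: 707.5 - 2.5p = -474 + 6p gives p* = 139, q* = 360.
With the rebate, buyers effectively pay pb = ps − 68, where ps is the price sellers receive.
Demand in terms of ps becomes qd = 707.5 − 2.5(ps − 68) = 877.5 - 2.5ps. Setting this equal to supply: 877.5 - 2.5ps = -474 + 6ps, so ps = 159.
Buyers pay pb = 159 − 68 = 91; q' = -474 + 6·159 = 480.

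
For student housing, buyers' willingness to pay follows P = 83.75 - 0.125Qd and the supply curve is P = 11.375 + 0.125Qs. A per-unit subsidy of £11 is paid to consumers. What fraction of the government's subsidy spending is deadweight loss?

DWL / government spending = 44/667

Pre-subsidy: 83.75 - 0.125Q = 11.375 + 0.125Q gives Q* = 289.5 and P* = 47.5625.
With the rebate, buyers effectively pay Pb = Ps − 11, where Ps is the price sellers receive.
On the curves, Pb = 83.75 - 0.125Q and Ps = 11.375 + 0.125Q; the wedge Ps − Pb = 11 gives 11.375 + 0.125Q − (83.75 - 0.125Q) = 11, so Q' = 333.5.
Then Pb = 83.75 − 0.125·333.5 = 42.0625 and Ps = 11.375 + 0.125·333.5 = 53.0625.
ΔCS = ½(289.5 + 333.5)(47.5625 − 42.0625) = 1713.25; ΔPS = ½(289.5 + 333.5)(53.0625 − 47.5625) = 1713.25.
Government spending = 11 × 333.5 = 3668.5.
DWL = ½ × 11 × (333.5 − 289.5) = 242; fraction = 242 / 3668.5 = 44/667.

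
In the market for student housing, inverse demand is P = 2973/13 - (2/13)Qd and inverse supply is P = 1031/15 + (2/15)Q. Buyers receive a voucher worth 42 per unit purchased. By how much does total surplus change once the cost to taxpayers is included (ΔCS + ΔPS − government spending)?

Net change in total surplus = -3071.25

Pre-subsidy: 2973/13 - (2/13)Q = 1031/15 + (2/15)Q gives Q* = 557 and P* = 143.
With the rebate, buyers effectively pay Pb = Ps − 42, where Ps is the price sellers receive.
On the curves, Pb = 2973/13 - (2/13)Q and Ps = 1031/15 + (2/15)Q; the wedge Ps − Pb = 42 gives 1031/15 + (2/15)Q − (2973/13 - (2/13)Q) = 42, so Q' = 703.25.
Then Pb = 2973/13 − (2/13)·703.25 = 120.5 and Ps = 1031/15 + (2/15)·703.25 = 162.5.
ΔCS = ½(557 + 703.25)(143 − 120.5) = 14177.8125; ΔPS = ½(557 + 703.25)(162.5 − 143) = 12287.4375.
Government spending = 42 × 703.25 = 29536.5.
Net change = 14177.8125 + 12287.4375 − 29536.5 = -3071.25. The loss equals the DWL triangle ½·42·146.25.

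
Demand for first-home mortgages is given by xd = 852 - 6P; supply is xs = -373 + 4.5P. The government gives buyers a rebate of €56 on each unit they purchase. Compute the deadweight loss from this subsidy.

Deadweight loss = €4032

Pre-subsidy: 852 - 6P = -373 + 4.5P gives P* = 350/3, x* = 152.
With the rebate, buyers effectively pay Pb = Ps − 56, where Ps is the price sellers receive.
Demand in terms of Ps becomes xd = 852 − 6(Ps − 56) = 1188 - 6Ps. Setting this equal to supply: 1188 - 6Ps = -373 + 4.5Ps, so Ps = 446/3.
Buyers pay Pb = 446/3 − 56 = 278/3; x' = -373 + 4.5·(446/3) = 296.
The subsidy expands output by 296 − 152 = 144 past the efficient level; on those units the gap between marginal cost and willingness to pay runs from 0 up to 56.
DWL = ½ × 56 × 144 = 4032.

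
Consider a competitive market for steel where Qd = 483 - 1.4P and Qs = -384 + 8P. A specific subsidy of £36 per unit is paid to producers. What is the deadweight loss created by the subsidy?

Deadweight loss = 36288/47

Pre-subsidy: 483 - 1.4P = -384 + 8P gives P* = 4335/47, Q* = 16632/47.
With the subsidy, sellers receive Ps = Pb + 36 for each unit, where Pb is the price buyers pay.
Supply in terms of Pb becomes Qs = -384 + 8(Pb + 36) = -96 + 8Pb. Setting this equal to demand: 483 - 1.4Pb = -96 + 8Pb, so Pb = 2895/47.
Sellers receive Ps = 2895/47 + 36 = 4587/47; Q' = 483 − 1.4·(2895/47) = 18648/47.
The subsidy expands output by 18648/47 − 16632/47 = 2016/47 past the efficient level; on those units the gap between marginal cost and willingness to pay runs from 0 up to 36.
DWL = ½ × 36 × 2016/47 = 36288/47.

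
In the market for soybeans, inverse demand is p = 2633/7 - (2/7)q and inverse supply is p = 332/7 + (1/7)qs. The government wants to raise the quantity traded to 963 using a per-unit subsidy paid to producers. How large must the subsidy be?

Required subsidy s = 84 per unit

At q = 963, from the demand curve buyers pay pb = 2633/7 − (2/7)·963 = 101; from the supply curve sellers need ps = 332/7 + (1/7)·963 = 185.
The subsidy must fill the gap: s = ps − pb = 185 − 101 = 84.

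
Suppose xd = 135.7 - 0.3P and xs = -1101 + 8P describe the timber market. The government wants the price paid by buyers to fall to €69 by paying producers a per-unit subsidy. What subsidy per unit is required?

Required subsidy s = €83 per unit

At a buyer price of 69, quantity demanded is 135.7 − 0.3·69 = 115.
Sellers supply 115 only when they receive Ps with -1101 + 8·Ps = 115, i.e. Ps = 152.
s = Ps − Pb = 152 − 69 = 83.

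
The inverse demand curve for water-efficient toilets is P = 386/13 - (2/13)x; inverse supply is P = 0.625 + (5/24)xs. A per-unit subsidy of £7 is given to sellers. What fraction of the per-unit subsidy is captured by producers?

Producer share = 65/113

Pre-subsidy: 386/13 - (2/13)x = 0.625 + (5/24)x gives x* = 9069/113 and P* = 1960/113.
With the subsidy, sellers receive Ps = Pb + 7 for each unit, where Pb is the price buyers pay.
On the curves, Pb = 386/13 - (2/13)x and Ps = 0.625 + (5/24)x; the wedge Ps − Pb = 7 gives 0.625 + (5/24)x − (386/13 - (2/13)x) = 7, so x' = 11253/113.
Then Pb = 386/13 − (2/13)·(11253/113) = 1624/113 and Ps = 0.625 + (5/24)·(11253/113) = 2415/113.
Buyers' price falls by P* − Pb = 1960/113 − 1624/113 = 336/113; sellers' price rises by Ps − P* = 2415/113 − 1960/113 = 455/113.
So producers capture (455/113)/7 = 65/113 of each unit of subsidy.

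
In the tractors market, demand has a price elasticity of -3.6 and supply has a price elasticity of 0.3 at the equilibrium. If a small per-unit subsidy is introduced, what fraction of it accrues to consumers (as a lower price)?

Consumer share = 1/13

For a small subsidy around the equilibrium, the benefit split depends on the relative slopes, which at a point are proportional to the elasticities.
Buyer share = εs/(εs + |εd|) = 0.3/(0.3 + 3.6) = 1/13; seller share = |εd|/(εs + |εd|) = 12/13.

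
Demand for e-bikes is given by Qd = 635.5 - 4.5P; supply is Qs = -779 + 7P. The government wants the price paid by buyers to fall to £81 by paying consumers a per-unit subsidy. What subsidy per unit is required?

Required subsidy s = £69 per unit

At a buyer price of 81, quantity demanded is 635.5 − 4.5·81 = 271.
Sellers supply 271 only when they receive Ps with -779 + 7·Ps = 271, i.e. Ps = 150.
s = Ps − Pb = 150 − 81 = 69.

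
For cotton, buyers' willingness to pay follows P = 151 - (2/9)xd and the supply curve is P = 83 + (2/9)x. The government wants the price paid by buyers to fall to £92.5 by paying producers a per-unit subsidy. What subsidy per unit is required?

Required subsidy s = £49 per unit

At a buyer price of 92.5, quantity demanded is 679.5 − 4.5·92.5 = 263.25.
Sellers supply 263.25 only when they receive Ps = 83 + (2/9)·263.25 = 141.5.
s = Ps − Pb = 141.5 − 92.5 = 49.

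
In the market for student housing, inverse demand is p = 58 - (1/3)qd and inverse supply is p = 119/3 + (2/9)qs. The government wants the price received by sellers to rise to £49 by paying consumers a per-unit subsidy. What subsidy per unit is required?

At a seller price of 49, quantity supplied is -178.5 + 4.5·49 = 42.
Buyers absorb 42 only when they pay pb = 58 − (1/3)·42 = 44.
s = ps − pb = 49 − 44 = 5.

Required subsidy s = £5 per unit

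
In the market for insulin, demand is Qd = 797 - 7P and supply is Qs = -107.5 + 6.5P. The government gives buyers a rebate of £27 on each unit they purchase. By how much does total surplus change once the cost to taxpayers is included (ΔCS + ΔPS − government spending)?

Pre-subsidy: 797 - 7P = -107.5 + 6.5P gives P* = 67, Q* = 328.
With the rebate, buyers effectively pay Pb = Ps − 27, where Ps is the price sellers receive.
Demand in terms of Ps becomes Qd = 797 − 7(Ps − 27) = 986 - 7Ps. Setting this equal to supply: 986 - 7Ps = -107.5 + 6.5Ps, so Ps = 81.
Buyers pay Pb = 81 − 27 = 54; Q' = -107.5 + 6.5·81 = 419.
ΔCS = ½(328 + 419)(67 − 54) = 4855.5; ΔPS = ½(328 + 419)(81 − 67) = 5229.
Government spending = 27 × 419 = 11313.
Net change = 4855.5 + 5229 − 11313 = -1228.5. The loss equals the DWL triangle ½·27·91.

Net change in total surplus = -£1228.5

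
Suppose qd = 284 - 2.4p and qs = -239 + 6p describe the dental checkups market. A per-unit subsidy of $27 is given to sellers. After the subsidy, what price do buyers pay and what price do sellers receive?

Buyers pay 1805/42; sellers receive 2939/42

Pre-subsidy: 284 - 2.4p = -239 + 6p gives p* = 2615/42, q* = 942/7.
With the subsidy, sellers receive ps = pb + 27 for each unit, where pb is the price buyers pay.
Supply in terms of pb becomes qs = -239 + 6(pb + 27) = -77 + 6pb. Setting this equal to demand: 284 - 2.4pb = -77 + 6pb, so pb = 1805/42.
Sellers receive ps = 1805/42 + 27 = 2939/42; q' = 284 − 2.4·(1805/42) = 1266/7.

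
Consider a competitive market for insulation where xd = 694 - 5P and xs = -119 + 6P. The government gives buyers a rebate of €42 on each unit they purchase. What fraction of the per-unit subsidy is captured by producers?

Producer share = 5/11

Pre-subsidy: 694 - 5P = -119 + 6P gives P* = 813/11, x* = 3569/11.
With the rebate, buyers effectively pay Pb = Ps − 42, where Ps is the price sellers receive.
Demand in terms of Ps becomes xd = 694 − 5(Ps − 42) = 904 - 5Ps. Setting this equal to supply: 904 - 5Ps = -119 + 6Ps, so Ps = 93.
Buyers pay Pb = 93 − 42 = 51; x' = -119 + 6·93 = 439.
Buyers' price falls by P* − Pb = 813/11 − 51 = 252/11; sellers' price rises by Ps − P* = 93 − 813/11 = 210/11.
So producers capture (210/11)/42 = 5/11 of each unit of subsidy.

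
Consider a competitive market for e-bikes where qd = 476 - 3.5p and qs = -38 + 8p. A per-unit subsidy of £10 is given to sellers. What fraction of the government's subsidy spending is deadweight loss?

DWL / government spending = 4/113

Pre-subsidy: 476 - 3.5p = -38 + 8p gives p* = 1028/23, q* = 7350/23.
With the subsidy, sellers receive ps = pb + 10 for each unit, where pb is the price buyers pay.
Supply in terms of pb becomes qs = -38 + 8(pb + 10) = 42 + 8pb. Setting this equal to demand: 476 - 3.5pb = 42 + 8pb, so pb = 868/23.
Sellers receive ps = 868/23 + 10 = 1098/23; q' = 476 − 3.5·(868/23) = 7910/23.
ΔCS = ½(7350/23 + 7910/23)(1028/23 − 868/23) = 1220800/529; ΔPS = ½(7350/23 + 7910/23)(1098/23 − 1028/23) = 534100/529.
Government spending = 10 × 7910/23 = 79100/23.
DWL = ½ × 10 × (7910/23 − 7350/23) = 2800/23; fraction = (2800/23) / (79100/23) = 4/113.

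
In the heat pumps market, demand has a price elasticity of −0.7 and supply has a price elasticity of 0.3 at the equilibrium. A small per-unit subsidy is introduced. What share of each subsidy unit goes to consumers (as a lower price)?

For a small subsidy around the equilibrium, the benefit split depends on the relative slopes, which at a point are proportional to the elasticities.
Buyer share = εs/(εs + |εd|) = 0.3/(0.3 + 0.7) = 0.3; seller share = |εd|/(εs + |εd|) = 0.7.

Consumer share = 0.3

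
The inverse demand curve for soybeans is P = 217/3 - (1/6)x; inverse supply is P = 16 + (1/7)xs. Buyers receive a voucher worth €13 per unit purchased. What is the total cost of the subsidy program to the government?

Pre-subsidy: 217/3 - (1/6)x = 16 + (1/7)x gives x* = 182 and P* = 42.
With the rebate, buyers effectively pay Pb = Ps − 13, where Ps is the price sellers receive.
On the curves, Pb = 217/3 - (1/6)x and Ps = 16 + (1/7)x; the wedge Ps − Pb = 13 gives 16 + (1/7)x − (217/3 - (1/6)x) = 13, so x' = 224.
Then Pb = 217/3 − (1/6)·224 = 35 and Ps = 16 + (1/7)·224 = 48.
Government outlay = subsidy × quantity = 13 × 224 = 2912.

Government cost = €2912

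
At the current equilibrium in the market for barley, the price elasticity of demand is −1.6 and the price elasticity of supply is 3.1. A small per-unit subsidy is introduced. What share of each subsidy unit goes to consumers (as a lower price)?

For a small subsidy around the equilibrium, the benefit split depends on the relative slopes, which at a point are proportional to the elasticities.
Buyer share = εs/(εs + |εd|) = 3.1/(3.1 + 1.6) = 31/47; seller share = |εd|/(εs + |εd|) = 16/47.

Consumer share = 31/47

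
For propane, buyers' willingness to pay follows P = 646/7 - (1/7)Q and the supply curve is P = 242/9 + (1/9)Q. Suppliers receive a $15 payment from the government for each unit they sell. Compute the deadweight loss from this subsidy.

Deadweight loss = $442.96875

Pre-subsidy: 646/7 - (1/7)Q = 242/9 + (1/9)Q gives Q* = 257.5 and P* = 55.5.
With the subsidy, sellers receive Ps = Pb + 15 for each unit, where Pb is the price buyers pay.
On the curves, Pb = 646/7 - (1/7)Q and Ps = 242/9 + (1/9)Q; the wedge Ps − Pb = 15 gives 242/9 + (1/9)Q − (646/7 - (1/7)Q) = 15, so Q' = 316.5625.
Then Pb = 646/7 − (1/7)·316.5625 = 47.0625 and Ps = 242/9 + (1/9)·316.5625 = 62.0625.
The subsidy expands output by 316.5625 − 257.5 = 59.0625 past the efficient level; on those units the gap between marginal cost and willingness to pay runs from 0 up to 15.
DWL = ½ × 15 × 59.0625 = 442.96875.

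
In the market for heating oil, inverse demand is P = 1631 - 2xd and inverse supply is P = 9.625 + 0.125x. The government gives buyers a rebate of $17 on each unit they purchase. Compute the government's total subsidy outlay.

Government cost = $13107

Pre-subsidy: 1631 - 2x = 9.625 + 0.125x gives x* = 763 and P* = 105.
With the rebate, buyers effectively pay Pb = Ps − 17, where Ps is the price sellers receive.
On the curves, Pb = 1631 - 2x and Ps = 9.625 + 0.125x; the wedge Ps − Pb = 17 gives 9.625 + 0.125x − (1631 - 2x) = 17, so x' = 771.
Then Pb = 1631 − 2·771 = 89 and Ps = 9.625 + 0.125·771 = 106.
Government outlay = subsidy × quantity = 17 × 771 = 13107.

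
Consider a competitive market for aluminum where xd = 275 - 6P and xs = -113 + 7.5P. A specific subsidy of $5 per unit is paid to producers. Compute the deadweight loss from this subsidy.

Pre-subsidy: 275 - 6P = -113 + 7.5P gives P* = 776/27, x* = 923/9.
With the subsidy, sellers receive Ps = Pb + 5 for each unit, where Pb is the price buyers pay.
Supply in terms of Pb becomes xs = -113 + 7.5(Pb + 5) = -75.5 + 7.5Pb. Setting this equal to demand: 275 - 6Pb = -75.5 + 7.5Pb, so Pb = 701/27.
Sellers receive Ps = 701/27 + 5 = 836/27; x' = 275 − 6·(701/27) = 1073/9.
The subsidy expands output by 1073/9 − 923/9 = 50/3 past the efficient level; on those units the gap between marginal cost and willingness to pay runs from 0 up to 5.
DWL = ½ × 5 × 50/3 = 125/3.

Deadweight loss = 125/3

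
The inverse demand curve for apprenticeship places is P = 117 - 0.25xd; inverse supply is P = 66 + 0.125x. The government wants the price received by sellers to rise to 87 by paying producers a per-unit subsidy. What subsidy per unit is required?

Required subsidy s = 12 per unit

At a seller price of 87, quantity supplied is -528 + 8·87 = 168.
Buyers absorb 168 only when they pay Pb = 117 − 0.25·168 = 75.
s = Ps − Pb = 87 − 75 = 12.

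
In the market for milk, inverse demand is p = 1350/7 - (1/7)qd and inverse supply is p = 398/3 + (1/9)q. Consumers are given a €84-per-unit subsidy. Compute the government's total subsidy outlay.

Government cost = €47691

Pre-subsidy: 1350/7 - (1/7)q = 398/3 + (1/9)q gives q* = 237 and p* = 159.
With the rebate, buyers effectively pay pb = ps − 84, where ps is the price sellers receive.
On the curves, pb = 1350/7 - (1/7)q and ps = 398/3 + (1/9)q; the wedge ps − pb = 84 gives 398/3 + (1/9)q − (1350/7 - (1/7)q) = 84, so q' = 567.75.
Then pb = 1350/7 − (1/7)·567.75 = 111.75 and ps = 398/3 + (1/9)·567.75 = 195.75.
Government outlay = subsidy × quantity = 84 × 567.75 = 47691.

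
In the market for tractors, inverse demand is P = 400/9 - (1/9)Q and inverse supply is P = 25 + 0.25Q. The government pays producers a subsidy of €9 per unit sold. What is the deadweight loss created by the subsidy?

Deadweight loss = 1458/13

Pre-subsidy: 400/9 - (1/9)Q = 25 + 0.25Q gives Q* = 700/13 and P* = 500/13.
With the subsidy, sellers receive Ps = Pb + 9 for each unit, where Pb is the price buyers pay.
On the curves, Pb = 400/9 - (1/9)Q and Ps = 25 + 0.25Q; the wedge Ps − Pb = 9 gives 25 + 0.25Q − (400/9 - (1/9)Q) = 9, so Q' = 1024/13.
Then Pb = 400/9 − (1/9)·(1024/13) = 464/13 and Ps = 25 + 0.25·(1024/13) = 581/13.
The subsidy expands output by 1024/13 − 700/13 = 324/13 past the efficient level; on those units the gap between marginal cost and willingness to pay runs from 0 up to 9.
DWL = ½ × 9 × 324/13 = 1458/13.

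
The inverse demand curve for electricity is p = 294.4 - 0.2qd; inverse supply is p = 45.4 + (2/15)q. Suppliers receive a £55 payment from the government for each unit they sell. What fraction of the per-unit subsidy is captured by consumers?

Consumer share = 0.6

Pre-subsidy: 294.4 - 0.2q = 45.4 + (2/15)q gives q* = 747 and p* = 145.
With the subsidy, sellers receive ps = pb + 55 for each unit, where pb is the price buyers pay.
On the curves, pb = 294.4 - 0.2q and ps = 45.4 + (2/15)q; the wedge ps − pb = 55 gives 45.4 + (2/15)q − (294.4 - 0.2q) = 55, so q' = 912.
Then pb = 294.4 − 0.2·912 = 112 and ps = 45.4 + (2/15)·912 = 167.
Buyers' price falls by p* − pb = 145 − 112 = 33; sellers' price rises by ps − p* = 167 − 145 = 22.
So consumers capture 33/55 = 0.6 of each unit of subsidy.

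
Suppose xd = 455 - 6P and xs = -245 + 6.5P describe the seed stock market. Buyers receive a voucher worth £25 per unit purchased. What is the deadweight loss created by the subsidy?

Deadweight loss = £975

Pre-subsidy: 455 - 6P = -245 + 6.5P gives P* = 56, x* = 119.
With the rebate, buyers effectively pay Pb = Ps − 25, where Ps is the price sellers receive.
Demand in terms of Ps becomes xd = 455 − 6(Ps − 25) = 605 - 6Ps. Setting this equal to supply: 605 - 6Ps = -245 + 6.5Ps, so Ps = 68.
Buyers pay Pb = 68 − 25 = 43; x' = -245 + 6.5·68 = 197.
The subsidy expands output by 197 − 119 = 78 past the efficient level; on those units the gap between marginal cost and willingness to pay runs from 0 up to 25.
DWL = ½ × 25 × 78 = 975.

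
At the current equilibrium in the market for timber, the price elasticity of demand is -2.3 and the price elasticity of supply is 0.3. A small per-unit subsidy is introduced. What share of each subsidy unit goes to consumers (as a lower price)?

For a small subsidy around the equilibrium, the benefit split depends on the relative slopes, which at a point are proportional to the elasticities.
Buyer share = εs/(εs + |εd|) = 0.3/(0.3 + 2.3) = 3/26; seller share = |εd|/(εs + |εd|) = 23/26.

Consumer share = 3/26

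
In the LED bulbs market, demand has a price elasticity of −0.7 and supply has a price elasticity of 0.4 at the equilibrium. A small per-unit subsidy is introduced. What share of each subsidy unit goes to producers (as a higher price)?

For a small subsidy around the equilibrium, the benefit split depends on the relative slopes, which at a point are proportional to the elasticities.
Buyer share = εs/(εs + |εd|) = 0.4/(0.4 + 0.7) = 4/11; seller share = |εd|/(εs + |εd|) = 7/11.
So producers capture 7/11 of the subsidy.

Producer share = 7/11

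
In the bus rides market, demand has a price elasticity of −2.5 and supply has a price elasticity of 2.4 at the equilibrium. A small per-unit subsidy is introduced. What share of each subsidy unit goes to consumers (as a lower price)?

For a small subsidy around the equilibrium, the benefit split depends on the relative slopes, which at a point are proportional to the elasticities.
Buyer share = εs/(εs + |εd|) = 2.4/(2.4 + 2.5) = 24/49; seller share = |εd|/(εs + |εd|) = 25/49.

Consumer share = 24/49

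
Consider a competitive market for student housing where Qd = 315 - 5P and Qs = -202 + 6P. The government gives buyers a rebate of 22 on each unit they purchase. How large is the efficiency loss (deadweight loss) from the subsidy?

Deadweight loss = 660

Pre-subsidy: 315 - 5P = -202 + 6P gives P* = 47, Q* = 80.
With the rebate, buyers effectively pay Pb = Ps − 22, where Ps is the price sellers receive.
Demand in terms of Ps becomes Qd = 315 − 5(Ps − 22) = 425 - 5Ps. Setting this equal to supply: 425 - 5Ps = -202 + 6Ps, so Ps = 57.
Buyers pay Pb = 57 − 22 = 35; Q' = -202 + 6·57 = 140.
The subsidy expands output by 140 − 80 = 60 past the efficient level; on those units the gap between marginal cost and willingness to pay runs from 0 up to 22.
DWL = ½ × 22 × 60 = 660.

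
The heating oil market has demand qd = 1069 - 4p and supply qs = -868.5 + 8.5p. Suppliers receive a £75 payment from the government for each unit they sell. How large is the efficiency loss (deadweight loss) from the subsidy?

Pre-subsidy: 1069 - 4p = -868.5 + 8.5p gives p* = 155, q* = 449.
With the subsidy, sellers receive ps = pb + 75 for each unit, where pb is the price buyers pay.
Supply in terms of pb becomes qs = -868.5 + 8.5(pb + 75) = -231 + 8.5pb. Setting this equal to demand: 1069 - 4pb = -231 + 8.5pb, so pb = 104.
Sellers receive ps = 104 + 75 = 179; q' = 1069 − 4·104 = 653.
The subsidy expands output by 653 − 449 = 204 past the efficient level; on those units the gap between marginal cost and willingness to pay runs from 0 up to 75.
DWL = ½ × 75 × 204 = 7650.

Deadweight loss = £7650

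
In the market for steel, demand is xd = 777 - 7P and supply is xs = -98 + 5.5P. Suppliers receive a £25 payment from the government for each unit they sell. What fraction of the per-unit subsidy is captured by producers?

Pre-subsidy: 777 - 7P = -98 + 5.5P gives P* = 70, x* = 287.
With the subsidy, sellers receive Ps = Pb + 25 for each unit, where Pb is the price buyers pay.
Supply in terms of Pb becomes xs = -98 + 5.5(Pb + 25) = 39.5 + 5.5Pb. Setting this equal to demand: 777 - 7Pb = 39.5 + 5.5Pb, so Pb = 59.
Sellers receive Ps = 59 + 25 = 84; x' = 777 − 7·59 = 364.
Buyers' price falls by P* − Pb = 70 − 59 = 11; sellers' price rises by Ps − P* = 84 − 70 = 14.
So producers capture 14/25 = 0.56 of each unit of subsidy.

Producer share = 0.56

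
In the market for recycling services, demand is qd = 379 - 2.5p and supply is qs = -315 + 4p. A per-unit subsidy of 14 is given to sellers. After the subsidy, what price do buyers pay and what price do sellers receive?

Pre-subsidy: 379 - 2.5p = -315 + 4p gives p* = 1388/13, q* = 1457/13.
With the subsidy, sellers receive ps = pb + 14 for each unit, where pb is the price buyers pay.
Supply in terms of pb becomes qs = -315 + 4(pb + 14) = -259 + 4pb. Setting this equal to demand: 379 - 2.5pb = -259 + 4pb, so pb = 1276/13.
Sellers receive ps = 1276/13 + 14 = 1458/13; q' = 379 − 2.5·(1276/13) = 1737/13.

Buyers pay 1276/13; sellers receive 1458/13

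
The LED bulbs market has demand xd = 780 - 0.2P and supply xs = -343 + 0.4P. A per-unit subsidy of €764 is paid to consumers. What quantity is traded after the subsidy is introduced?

x' = 7613/15

Pre-subsidy: 780 - 0.2P = -343 + 0.4P gives P* = 5615/3, x* = 1217/3.
With the rebate, buyers effectively pay Pb = Ps − 764, where Ps is the price sellers receive.
Demand in terms of Ps becomes xd = 780 − 0.2(Ps − 764) = 932.8 - 0.2Ps. Setting this equal to supply: 932.8 - 0.2Ps = -343 + 0.4Ps, so Ps = 6379/3.
Buyers pay Pb = 6379/3 − 764 = 4087/3; x' = -343 + 0.4·(6379/3) = 7613/15.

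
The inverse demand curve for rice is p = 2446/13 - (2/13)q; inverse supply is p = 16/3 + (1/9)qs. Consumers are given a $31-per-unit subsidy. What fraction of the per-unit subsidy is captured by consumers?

Consumer share = 18/31

Pre-subsidy: 2446/13 - (2/13)q = 16/3 + (1/9)q gives q* = 690 and p* = 82.
With the rebate, buyers effectively pay pb = ps − 31, where ps is the price sellers receive.
On the curves, pb = 2446/13 - (2/13)q and ps = 16/3 + (1/9)q; the wedge ps − pb = 31 gives 16/3 + (1/9)q − (2446/13 - (2/13)q) = 31, so q' = 807.
Then pb = 2446/13 − (2/13)·807 = 64 and ps = 16/3 + (1/9)·807 = 95.
Buyers' price falls by p* − pb = 82 − 64 = 18; sellers' price rises by ps − p* = 95 − 82 = 13.
So consumers capture 18/31 = 18/31 of each unit of subsidy.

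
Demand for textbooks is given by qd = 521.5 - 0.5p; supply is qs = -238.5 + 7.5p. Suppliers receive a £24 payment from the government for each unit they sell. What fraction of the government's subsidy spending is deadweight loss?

DWL / government spending = 15/1294

Pre-subsidy: 521.5 - 0.5p = -238.5 + 7.5p gives p* = 95, q* = 474.
With the subsidy, sellers receive ps = pb + 24 for each unit, where pb is the price buyers pay.
Supply in terms of pb becomes qs = -238.5 + 7.5(pb + 24) = -58.5 + 7.5pb. Setting this equal to demand: 521.5 - 0.5pb = -58.5 + 7.5pb, so pb = 72.5.
Sellers receive ps = 72.5 + 24 = 96.5; q' = 521.5 − 0.5·72.5 = 485.25.
ΔCS = ½(474 + 485.25)(95 − 72.5) = 10791.5625; ΔPS = ½(474 + 485.25)(96.5 − 95) = 719.4375.
Government spending = 24 × 485.25 = 11646.
DWL = ½ × 24 × (485.25 − 474) = 135; fraction = 135 / 11646 = 15/1294.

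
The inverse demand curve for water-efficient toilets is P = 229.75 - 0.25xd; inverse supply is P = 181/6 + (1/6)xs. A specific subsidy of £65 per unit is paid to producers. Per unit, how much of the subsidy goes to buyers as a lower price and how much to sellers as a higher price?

Pre-subsidy: 229.75 - 0.25x = 181/6 + (1/6)x gives x* = 479 and P* = 110.
With the subsidy, sellers receive Ps = Pb + 65 for each unit, where Pb is the price buyers pay.
On the curves, Pb = 229.75 - 0.25x and Ps = 181/6 + (1/6)x; the wedge Ps − Pb = 65 gives 181/6 + (1/6)x − (229.75 - 0.25x) = 65, so x' = 635.
Then Pb = 229.75 − 0.25·635 = 71 and Ps = 181/6 + (1/6)·635 = 136.
Buyers' price falls by P* − Pb = 110 − 71 = 39; sellers' price rises by Ps − P* = 136 − 110 = 26.

Buyers gain £39 per unit; sellers gain £26 per unit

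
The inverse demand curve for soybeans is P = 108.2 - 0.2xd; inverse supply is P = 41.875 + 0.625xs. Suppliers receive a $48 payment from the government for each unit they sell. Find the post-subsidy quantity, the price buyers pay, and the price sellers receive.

x' = 4573/33; buyers pay 2656/33; sellers receive 4240/33

Pre-subsidy: 108.2 - 0.2x = 41.875 + 0.625x gives x* = 2653/33 and P* = 3040/33.
With the subsidy, sellers receive Ps = Pb + 48 for each unit, where Pb is the price buyers pay.
On the curves, Pb = 108.2 - 0.2x and Ps = 41.875 + 0.625x; the wedge Ps − Pb = 48 gives 41.875 + 0.625x − (108.2 - 0.2x) = 48, so x' = 4573/33.
Then Pb = 108.2 − 0.2·(4573/33) = 2656/33 and Ps = 41.875 + 0.625·(4573/33) = 4240/33.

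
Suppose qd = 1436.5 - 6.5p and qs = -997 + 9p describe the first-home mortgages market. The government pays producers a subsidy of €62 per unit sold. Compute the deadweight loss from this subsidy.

Pre-subsidy: 1436.5 - 6.5p = -997 + 9p gives p* = 157, q* = 416.
With the subsidy, sellers receive ps = pb + 62 for each unit, where pb is the price buyers pay.
Supply in terms of pb becomes qs = -997 + 9(pb + 62) = -439 + 9pb. Setting this equal to demand: 1436.5 - 6.5pb = -439 + 9pb, so pb = 121.
Sellers receive ps = 121 + 62 = 183; q' = 1436.5 − 6.5·121 = 650.
The subsidy expands output by 650 − 416 = 234 past the efficient level; on those units the gap between marginal cost and willingness to pay runs from 0 up to 62.
DWL = ½ × 62 × 234 = 7254.

Deadweight loss = €7254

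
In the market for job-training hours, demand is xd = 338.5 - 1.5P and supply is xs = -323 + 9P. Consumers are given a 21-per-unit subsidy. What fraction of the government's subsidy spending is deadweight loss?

Pre-subsidy: 338.5 - 1.5P = -323 + 9P gives P* = 63, x* = 244.
With the rebate, buyers effectively pay Pb = Ps − 21, where Ps is the price sellers receive.
Demand in terms of Ps becomes xd = 338.5 − 1.5(Ps − 21) = 370 - 1.5Ps. Setting this equal to supply: 370 - 1.5Ps = -323 + 9Ps, so Ps = 66.
Buyers pay Pb = 66 − 21 = 45; x' = -323 + 9·66 = 271.
ΔCS = ½(244 + 271)(63 − 45) = 4635; ΔPS = ½(244 + 271)(66 − 63) = 772.5.
Government spending = 21 × 271 = 5691.
DWL = ½ × 21 × (271 − 244) = 283.5; fraction = 283.5 / 5691 = 27/542.

DWL / government spending = 27/542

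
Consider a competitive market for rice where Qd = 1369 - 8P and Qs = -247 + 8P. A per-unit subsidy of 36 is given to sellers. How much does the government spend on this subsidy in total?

Pre-subsidy: 1369 - 8P = -247 + 8P gives P* = 101, Q* = 561.
With the subsidy, sellers receive Ps = Pb + 36 for each unit, where Pb is the price buyers pay.
Supply in terms of Pb becomes Qs = -247 + 8(Pb + 36) = 41 + 8Pb. Setting this equal to demand: 1369 - 8Pb = 41 + 8Pb, so Pb = 83.
Sellers receive Ps = 83 + 36 = 119; Q' = 1369 − 8·83 = 705.
Government outlay = subsidy × quantity = 36 × 705 = 25380.

Government cost = 25380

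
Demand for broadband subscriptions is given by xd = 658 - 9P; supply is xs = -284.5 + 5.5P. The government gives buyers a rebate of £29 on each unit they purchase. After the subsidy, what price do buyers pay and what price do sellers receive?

Buyers pay £54; sellers receive £83

Pre-subsidy: 658 - 9P = -284.5 + 5.5P gives P* = 65, x* = 73.
With the rebate, buyers effectively pay Pb = Ps − 29, where Ps is the price sellers receive.
Demand in terms of Ps becomes xd = 658 − 9(Ps − 29) = 919 - 9Ps. Setting this equal to supply: 919 - 9Ps = -284.5 + 5.5Ps, so Ps = 83.
Buyers pay Pb = 83 − 29 = 54; x' = -284.5 + 5.5·83 = 172.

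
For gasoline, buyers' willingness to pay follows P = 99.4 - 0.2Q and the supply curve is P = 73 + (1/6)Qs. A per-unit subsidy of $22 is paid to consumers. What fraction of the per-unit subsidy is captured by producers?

Pre-subsidy: 99.4 - 0.2Q = 73 + (1/6)Q gives Q* = 72 and P* = 85.
With the rebate, buyers effectively pay Pb = Ps − 22, where Ps is the price sellers receive.
On the curves, Pb = 99.4 - 0.2Q and Ps = 73 + (1/6)Q; the wedge Ps − Pb = 22 gives 73 + (1/6)Q − (99.4 - 0.2Q) = 22, so Q' = 132.
Then Pb = 99.4 − 0.2·132 = 73 and Ps = 73 + (1/6)·132 = 95.
Buyers' price falls by P* − Pb = 85 − 73 = 12; sellers' price rises by Ps − P* = 95 − 85 = 10.
So producers capture 10/22 = 5/11 of each unit of subsidy.

Producer share = 5/11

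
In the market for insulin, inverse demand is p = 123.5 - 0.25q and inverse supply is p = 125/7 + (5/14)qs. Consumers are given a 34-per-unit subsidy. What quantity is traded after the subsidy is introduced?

Pre-subsidy: 123.5 - 0.25q = 125/7 + (5/14)q gives q* = 174 and p* = 80.
With the rebate, buyers effectively pay pb = ps − 34, where ps is the price sellers receive.
On the curves, pb = 123.5 - 0.25q and ps = 125/7 + (5/14)q; the wedge ps − pb = 34 gives 125/7 + (5/14)q − (123.5 - 0.25q) = 34, so q' = 230.
Then pb = 123.5 − 0.25·230 = 66 and ps = 125/7 + (5/14)·230 = 100.

q' = 230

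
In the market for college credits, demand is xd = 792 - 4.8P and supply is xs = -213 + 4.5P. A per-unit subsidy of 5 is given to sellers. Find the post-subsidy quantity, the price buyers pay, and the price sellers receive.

Pre-subsidy: 792 - 4.8P = -213 + 4.5P gives P* = 3350/31, x* = 8472/31.
With the subsidy, sellers receive Ps = Pb + 5 for each unit, where Pb is the price buyers pay.
Supply in terms of Pb becomes xs = -213 + 4.5(Pb + 5) = -190.5 + 4.5Pb. Setting this equal to demand: 792 - 4.8Pb = -190.5 + 4.5Pb, so Pb = 3275/31.
Sellers receive Ps = 3275/31 + 5 = 3430/31; x' = 792 − 4.8·(3275/31) = 8832/31.

x' = 8832/31; buyers pay 3275/31; sellers receive 3430/31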